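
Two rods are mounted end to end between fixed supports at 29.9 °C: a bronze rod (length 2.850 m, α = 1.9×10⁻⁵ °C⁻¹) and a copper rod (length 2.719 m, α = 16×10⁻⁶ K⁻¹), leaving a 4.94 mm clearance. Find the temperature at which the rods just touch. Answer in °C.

T = 80.5 °C

Gap closes when ΔL₁ + ΔL₂ = 4.94 mm = 4.94×10⁻³ m
(α₁L₁ + α₂L₂)ΔT = g
α₁L₁ + α₂L₂ = 1.9×10⁻⁵×2.850 + 16×10⁻⁶×2.719 = 9.7654×10⁻⁵ m/K
ΔT = 4.94×10⁻³ / 9.7654×10⁻⁵ = 50.587 K
T = 29.9 + 50.587 = 80.487 °C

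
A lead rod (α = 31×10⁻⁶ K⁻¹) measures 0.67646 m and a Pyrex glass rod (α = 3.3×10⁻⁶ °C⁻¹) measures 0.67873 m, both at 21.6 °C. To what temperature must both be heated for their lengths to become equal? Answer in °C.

T = 142.8 °C

Equal length when α₁L₁ΔT − α₂L₂ΔT = L₂ − L₁ = 2.27×10⁻³ m
α₁L₁ = 2.097026×10⁻⁵, α₂L₂ = 2.239809×10⁻⁶ → Δ(αL) = 1.8730451×10⁻⁵ m/K
ΔT = 2.27×10⁻³ / 1.8730451×10⁻⁵ = 121.193 K, so T = 21.6 + 121.193 = 142.793 °C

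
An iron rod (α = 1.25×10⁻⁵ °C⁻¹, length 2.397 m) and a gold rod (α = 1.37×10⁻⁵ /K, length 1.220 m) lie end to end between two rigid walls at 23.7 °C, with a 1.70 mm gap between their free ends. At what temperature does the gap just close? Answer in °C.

T = 60.1 °C

α₁L₁ = 2.99625×10⁻⁵ m/K, α₂L₂ = 1.6714×10⁻⁵ m/K → total 4.66765×10⁻⁵ m/K
ΔT = g/(α₁L₁+α₂L₂) = 1.70×10⁻³ / 4.66765×10⁻⁵ = 36.421 K
T = 23.7 + 36.421 = 60.121 °C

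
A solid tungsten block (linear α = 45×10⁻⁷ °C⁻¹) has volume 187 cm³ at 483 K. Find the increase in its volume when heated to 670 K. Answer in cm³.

ΔV = 0.472 cm³

Isotropic solid: β ≈ 3α = 1.3×10⁻⁵ /K; ΔT = 187 K
ΔV = 3αV₀ΔT = 3(45×10⁻⁷)(187)(187) = 0.472 cm³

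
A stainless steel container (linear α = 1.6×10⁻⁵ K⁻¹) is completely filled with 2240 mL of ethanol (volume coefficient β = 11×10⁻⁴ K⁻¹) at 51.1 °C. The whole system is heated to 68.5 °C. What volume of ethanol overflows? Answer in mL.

41.0 mL

The container also expands: β_container ≈ 3α = 4.8×10⁻⁵ /K
Net overflow = V₀(β_liq − 3α_cont)ΔT
β − 3α = 1.10×10⁻³ − 4.8×10⁻⁵ = 1.052×10⁻³ /K; ΔT = 17.4 K
ΔV = 2240 × 1.052×10⁻³ × 17.4 = 41.0 mL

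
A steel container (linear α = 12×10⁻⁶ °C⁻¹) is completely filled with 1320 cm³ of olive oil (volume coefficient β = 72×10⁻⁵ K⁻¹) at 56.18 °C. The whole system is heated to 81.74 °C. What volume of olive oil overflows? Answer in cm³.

23.1 cm³

The container also expands: β_container ≈ 3α = 3.6×10⁻⁵ /K
Net overflow = V₀(β_liq − 3α_cont)ΔT
β − 3α = 7.20×10⁻⁴ − 3.6×10⁻⁵ = 6.84×10⁻⁴ /K; ΔT = 25.56 K
ΔV = 1320 × 6.84×10⁻⁴ × 25.56 = 23.1 cm³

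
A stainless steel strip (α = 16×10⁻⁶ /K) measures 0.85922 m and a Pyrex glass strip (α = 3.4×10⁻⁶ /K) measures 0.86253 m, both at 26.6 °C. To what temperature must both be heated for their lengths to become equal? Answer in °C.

T = 332.7 °C

L₁(1 + α₁ΔT) = L₂(1 + α₂ΔT) ⇒ ΔT = (L₂ − L₁)/(α₁L₁ − α₂L₂)
L₂ − L₁ = 0.86253 − 0.85922 = 3.31×10⁻³ m
α₁L₁ − α₂L₂ = 16×10⁻⁶×0.85922 − 3.4×10⁻⁶×0.86253 = 1.0814918×10⁻⁵ m/K
ΔT = 3.31×10⁻³ / 1.0814918×10⁻⁵ = 306.059 K
T = 26.6 + 306.059 = 332.659 °C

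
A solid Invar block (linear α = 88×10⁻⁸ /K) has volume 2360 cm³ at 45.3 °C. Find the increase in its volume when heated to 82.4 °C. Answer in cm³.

Isotropic solid: β ≈ 3α = 2.6×10⁻⁶ /K; ΔT = 37.1 K
ΔV = 3αV₀ΔT = 3(88×10⁻⁸)(2360)(37.1) = 0.231 cm³

ΔV = 0.231 cm³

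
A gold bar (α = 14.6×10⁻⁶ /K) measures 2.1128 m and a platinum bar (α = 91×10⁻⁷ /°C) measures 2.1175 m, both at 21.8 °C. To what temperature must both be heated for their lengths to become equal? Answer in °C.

L₁(1 + α₁ΔT) = L₂(1 + α₂ΔT) ⇒ ΔT = (L₂ − L₁)/(α₁L₁ − α₂L₂)
L₂ − L₁ = 2.1175 − 2.1128 = 4.70×10⁻³ m
α₁L₁ − α₂L₂ = 14.6×10⁻⁶×2.1128 − 91×10⁻⁷×2.1175 = 1.157763×10⁻⁵ m/K
ΔT = 4.70×10⁻³ / 1.157763×10⁻⁵ = 405.955 K
T = 21.8 + 405.955 = 427.755 °C

T = 427.8 °C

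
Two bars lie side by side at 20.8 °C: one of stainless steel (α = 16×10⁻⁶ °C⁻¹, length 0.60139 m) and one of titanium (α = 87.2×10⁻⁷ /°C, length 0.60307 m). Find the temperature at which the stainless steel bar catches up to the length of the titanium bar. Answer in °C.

T = 405.8 °C

Equal length when α₁L₁ΔT − α₂L₂ΔT = L₂ − L₁ = 1.68×10⁻³ m
α₁L₁ = 9.62224×10⁻⁶, α₂L₂ = 5.2587704×10⁻⁶ → Δ(αL) = 4.3634696×10⁻⁶ m/K
ΔT = 1.68×10⁻³ / 4.3634696×10⁻⁶ = 385.015 K, so T = 20.8 + 385.015 = 405.815 °C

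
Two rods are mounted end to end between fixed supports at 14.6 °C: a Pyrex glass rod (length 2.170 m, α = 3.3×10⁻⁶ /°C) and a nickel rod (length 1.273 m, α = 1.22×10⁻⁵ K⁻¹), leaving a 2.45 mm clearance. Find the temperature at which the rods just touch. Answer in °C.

T = 123 °C

Gap closes when ΔL₁ + ΔL₂ = 2.45 mm = 2.45×10⁻³ m
(α₁L₁ + α₂L₂)ΔT = g
α₁L₁ + α₂L₂ = 3.3×10⁻⁶×2.170 + 1.22×10⁻⁵×1.273 = 2.26916×10⁻⁵ m/K
ΔT = 2.45×10⁻³ / 2.26916×10⁻⁵ = 107.97 K
T = 14.6 + 107.97 = 122.57 °C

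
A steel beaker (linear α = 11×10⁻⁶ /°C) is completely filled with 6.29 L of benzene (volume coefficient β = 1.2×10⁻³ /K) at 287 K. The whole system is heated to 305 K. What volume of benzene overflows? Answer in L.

0.132 L

The beaker also expands: β_container ≈ 3α = 3.3×10⁻⁵ /K
Net overflow = V₀(β_liq − 3α_cont)ΔT
β − 3α = 1.20×10⁻³ − 3.3×10⁻⁵ = 1.167×10⁻³ /K; ΔT = 18 K
ΔV = 6.29 × 1.167×10⁻³ × 18 = 0.132 L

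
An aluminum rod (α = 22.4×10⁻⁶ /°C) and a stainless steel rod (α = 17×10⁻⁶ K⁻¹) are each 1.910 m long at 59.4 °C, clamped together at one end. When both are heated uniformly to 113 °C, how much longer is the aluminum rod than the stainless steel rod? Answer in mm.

0.553 mm

ΔT = 53.6 K
aluminum: ΔL = 22.4×10⁻⁶ × 1.910 m × 53.6 = 2.2932×10⁻³ m = 2.2932 mm
stainless steel: ΔL = 17×10⁻⁶ × 1.910 m × 53.6 = 1.7404×10⁻³ m = 1.7404 mm
difference = 2.2932 − 1.7404 = 0.5528 mm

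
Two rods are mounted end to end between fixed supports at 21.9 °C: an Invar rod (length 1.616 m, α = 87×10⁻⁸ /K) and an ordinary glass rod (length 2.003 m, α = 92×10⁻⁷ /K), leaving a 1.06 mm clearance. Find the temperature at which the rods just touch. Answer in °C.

T = 75.3 °C

α₁L₁ = 1.40592×10⁻⁶ m/K, α₂L₂ = 1.84276×10⁻⁵ m/K → total 1.983352×10⁻⁵ m/K
ΔT = g/(α₁L₁+α₂L₂) = 1.06×10⁻³ / 1.983352×10⁻⁵ = 53.445 K
T = 21.9 + 53.445 = 75.345 °C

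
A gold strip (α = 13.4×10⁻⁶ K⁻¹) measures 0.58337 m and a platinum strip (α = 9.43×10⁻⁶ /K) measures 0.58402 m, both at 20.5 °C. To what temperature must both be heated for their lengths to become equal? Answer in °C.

T = 301.9 °C

Equal length when α₁L₁ΔT − α₂L₂ΔT = L₂ − L₁ = 6.50×10⁻⁴ m
α₁L₁ = 7.817158×10⁻⁶, α₂L₂ = 5.5073086×10⁻⁶ → Δ(αL) = 2.3098494×10⁻⁶ m/K
ΔT = 6.50×10⁻⁴ / 2.3098494×10⁻⁶ = 281.404 K, so T = 20.5 + 281.404 = 301.904 °C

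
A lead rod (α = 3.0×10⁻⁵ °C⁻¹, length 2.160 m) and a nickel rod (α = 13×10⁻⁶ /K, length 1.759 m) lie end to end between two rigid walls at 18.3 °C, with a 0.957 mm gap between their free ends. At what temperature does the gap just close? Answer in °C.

α₁L₁ = 6.480×10⁻⁵ m/K, α₂L₂ = 2.2867×10⁻⁵ m/K → total 8.7667×10⁻⁵ m/K
ΔT = g/(α₁L₁+α₂L₂) = 9.57×10⁻⁴ / 8.7667×10⁻⁵ = 10.916 K
T = 18.3 + 10.916 = 29.216 °C

T = 29.2 °C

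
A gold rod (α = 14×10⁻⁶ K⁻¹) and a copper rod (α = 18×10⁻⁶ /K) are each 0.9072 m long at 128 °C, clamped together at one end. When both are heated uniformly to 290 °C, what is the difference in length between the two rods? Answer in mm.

0.588 mm

ΔT = 162 K
gold: ΔL = 14×10⁻⁶ × 0.9072 m × 162 = 2.0575×10⁻³ m = 2.0575 mm
copper: ΔL = 18×10⁻⁶ × 0.9072 m × 162 = 2.6454×10⁻³ m = 2.6454 mm
difference = 2.6454 − 2.0575 = 0.5879 mm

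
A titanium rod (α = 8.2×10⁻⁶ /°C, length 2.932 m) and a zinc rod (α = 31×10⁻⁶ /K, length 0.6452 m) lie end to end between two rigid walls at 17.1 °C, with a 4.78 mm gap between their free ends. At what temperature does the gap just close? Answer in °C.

T = 126 °C

α₁L₁ = 2.40424×10⁻⁵ m/K, α₂L₂ = 2.00012×10⁻⁵ m/K → total 4.40436×10⁻⁵ m/K
ΔT = g/(α₁L₁+α₂L₂) = 4.78×10⁻³ / 4.40436×10⁻⁵ = 108.53 K
T = 17.1 + 108.53 = 125.63 °C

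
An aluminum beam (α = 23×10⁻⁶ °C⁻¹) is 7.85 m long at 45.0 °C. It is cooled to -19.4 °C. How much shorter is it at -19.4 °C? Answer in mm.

|ΔT| = |-19.4 − 45.0| = 64.4 K
ΔL = αL₀ΔT = (23×10⁻⁶)(7.85)(64.4) = 1.16×10⁻² m

ΔL = 11.6 mm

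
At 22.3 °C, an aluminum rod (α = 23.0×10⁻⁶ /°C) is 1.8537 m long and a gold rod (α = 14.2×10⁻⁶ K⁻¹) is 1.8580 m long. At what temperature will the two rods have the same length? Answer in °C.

T = 286.9 °C

L₁(1 + α₁ΔT) = L₂(1 + α₂ΔT) ⇒ ΔT = (L₂ − L₁)/(α₁L₁ − α₂L₂)
L₂ − L₁ = 1.8580 − 1.8537 = 4.30×10⁻³ m
α₁L₁ − α₂L₂ = 23.0×10⁻⁶×1.8537 − 14.2×10⁻⁶×1.8580 = 1.62515×10⁻⁵ m/K
ΔT = 4.30×10⁻³ / 1.62515×10⁻⁵ = 264.591 K
T = 22.3 + 264.591 = 286.891 °C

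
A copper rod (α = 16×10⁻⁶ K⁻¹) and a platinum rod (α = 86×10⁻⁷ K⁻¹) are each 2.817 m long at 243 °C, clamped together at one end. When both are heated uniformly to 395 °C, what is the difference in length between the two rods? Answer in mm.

ΔT = 152 K
copper: ΔL = 16×10⁻⁶ × 2.817 m × 152 = 6.8509×10⁻³ m = 6.8509 mm
platinum: ΔL = 86×10⁻⁷ × 2.817 m × 152 = 3.6824×10⁻³ m = 3.6824 mm
difference = 6.8509 − 3.6824 = 3.1685 mm

3.17 mm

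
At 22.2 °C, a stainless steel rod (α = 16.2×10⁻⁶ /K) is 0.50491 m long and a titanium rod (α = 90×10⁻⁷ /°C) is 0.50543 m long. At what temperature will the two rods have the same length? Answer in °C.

Equal length when α₁L₁ΔT − α₂L₂ΔT = L₂ − L₁ = 5.20×10⁻⁴ m
α₁L₁ = 8.179542×10⁻⁶, α₂L₂ = 4.54887×10⁻⁶ → Δ(αL) = 3.630672×10⁻⁶ m/K
ΔT = 5.20×10⁻⁴ / 3.630672×10⁻⁶ = 143.224 K, so T = 22.2 + 143.224 = 165.424 °C

T = 165.4 °C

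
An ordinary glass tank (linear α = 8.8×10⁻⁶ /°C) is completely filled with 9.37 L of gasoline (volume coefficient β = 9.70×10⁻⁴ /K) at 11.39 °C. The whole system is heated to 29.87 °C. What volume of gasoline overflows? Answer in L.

The tank also expands: β_container ≈ 3α = 2.64×10⁻⁵ /K
Net overflow = V₀(β_liq − 3α_cont)ΔT
β − 3α = 9.70×10⁻⁴ − 2.64×10⁻⁵ = 9.436×10⁻⁴ /K; ΔT = 18.48 K
ΔV = 9.37 × 9.436×10⁻⁴ × 18.48 = 0.163 L

0.163 L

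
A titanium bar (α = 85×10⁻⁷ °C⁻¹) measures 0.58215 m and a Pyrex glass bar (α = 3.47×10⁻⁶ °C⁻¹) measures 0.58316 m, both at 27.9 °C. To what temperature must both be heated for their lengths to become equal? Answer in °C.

L₁(1 + α₁ΔT) = L₂(1 + α₂ΔT) ⇒ ΔT = (L₂ − L₁)/(α₁L₁ − α₂L₂)
L₂ − L₁ = 0.58316 − 0.58215 = 1.01×10⁻³ m
α₁L₁ − α₂L₂ = 85×10⁻⁷×0.58215 − 3.47×10⁻⁶×0.58316 = 2.9247098×10⁻⁶ m/K
ΔT = 1.01×10⁻³ / 2.9247098×10⁻⁶ = 345.333 K
T = 27.9 + 345.333 = 373.233 °C

T = 373.2 °C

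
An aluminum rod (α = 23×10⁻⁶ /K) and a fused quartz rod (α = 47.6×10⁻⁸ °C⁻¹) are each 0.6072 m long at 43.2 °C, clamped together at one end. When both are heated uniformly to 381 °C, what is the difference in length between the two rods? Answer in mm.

ΔT = 337.8 K
aluminum: ΔL = 23×10⁻⁶ × 0.6072 m × 337.8 = 4.7176×10⁻³ m = 4.7176 mm
fused quartz: ΔL = 47.6×10⁻⁸ × 0.6072 m × 337.8 = 9.7633×10⁻⁵ m = 0.097633 mm
difference = 4.7176 − 0.097633 = 4.619967 mm

4.62 mm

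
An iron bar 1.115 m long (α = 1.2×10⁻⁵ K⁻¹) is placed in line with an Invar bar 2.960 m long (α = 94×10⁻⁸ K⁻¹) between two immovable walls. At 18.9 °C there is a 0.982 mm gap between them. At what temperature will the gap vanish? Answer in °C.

T = 79.7 °C

Gap closes when ΔL₁ + ΔL₂ = 0.982 mm = 9.82×10⁻⁴ m
(α₁L₁ + α₂L₂)ΔT = g
α₁L₁ + α₂L₂ = 1.2×10⁻⁵×1.115 + 94×10⁻⁸×2.960 = 1.61624×10⁻⁵ m/K
ΔT = 9.82×10⁻⁴ / 1.61624×10⁻⁵ = 60.758 K
T = 18.9 + 60.758 = 79.658 °C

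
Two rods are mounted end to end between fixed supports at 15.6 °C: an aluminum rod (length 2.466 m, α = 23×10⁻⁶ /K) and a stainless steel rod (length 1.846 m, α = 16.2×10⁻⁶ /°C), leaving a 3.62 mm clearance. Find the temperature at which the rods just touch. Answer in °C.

T = 57.4 °C

Gap closes when ΔL₁ + ΔL₂ = 3.62 mm = 3.62×10⁻³ m
(α₁L₁ + α₂L₂)ΔT = g
α₁L₁ + α₂L₂ = 23×10⁻⁶×2.466 + 16.2×10⁻⁶×1.846 = 8.66232×10⁻⁵ m/K
ΔT = 3.62×10⁻³ / 8.66232×10⁻⁵ = 41.790 K
T = 15.6 + 41.790 = 57.390 °C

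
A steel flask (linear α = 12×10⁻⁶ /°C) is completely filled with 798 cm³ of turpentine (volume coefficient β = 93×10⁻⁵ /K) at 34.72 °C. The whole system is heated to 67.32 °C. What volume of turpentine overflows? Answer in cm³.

The flask also expands: β_container ≈ 3α = 3.6×10⁻⁵ /K
Net overflow = V₀(β_liq − 3α_cont)ΔT
β − 3α = 9.30×10⁻⁴ − 3.6×10⁻⁵ = 8.94×10⁻⁴ /K; ΔT = 32.60 K
ΔV = 798 × 8.94×10⁻⁴ × 32.60 = 23.3 cm³

23.3 cm³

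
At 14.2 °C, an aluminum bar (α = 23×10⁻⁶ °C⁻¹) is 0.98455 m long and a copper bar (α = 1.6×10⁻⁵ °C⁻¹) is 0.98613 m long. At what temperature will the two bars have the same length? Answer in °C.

T = 244.3 °C

L₁(1 + α₁ΔT) = L₂(1 + α₂ΔT) ⇒ ΔT = (L₂ − L₁)/(α₁L₁ − α₂L₂)
L₂ − L₁ = 0.98613 − 0.98455 = 1.58×10⁻³ m
α₁L₁ − α₂L₂ = 23×10⁻⁶×0.98455 − 1.6×10⁻⁵×0.98613 = 6.86657×10⁻⁶ m/K
ΔT = 1.58×10⁻³ / 6.86657×10⁻⁶ = 230.100 K
T = 14.2 + 230.100 = 244.300 °C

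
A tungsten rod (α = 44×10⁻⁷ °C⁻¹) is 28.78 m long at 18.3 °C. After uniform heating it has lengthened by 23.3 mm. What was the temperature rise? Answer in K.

ΔL = αL₀ΔT ⇒ ΔT = ΔL / (αL₀)
ΔT = 23.3×10⁻³ m / (44×10⁻⁷ × 28.78 m) = 184.00 K

ΔT = 184 K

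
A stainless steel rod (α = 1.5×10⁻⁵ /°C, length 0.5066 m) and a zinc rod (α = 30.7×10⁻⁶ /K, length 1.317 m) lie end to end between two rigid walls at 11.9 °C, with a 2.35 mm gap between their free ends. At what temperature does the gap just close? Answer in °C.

T = 60.8 °C

Gap closes when ΔL₁ + ΔL₂ = 2.35 mm = 2.35×10⁻³ m
(α₁L₁ + α₂L₂)ΔT = g
α₁L₁ + α₂L₂ = 1.5×10⁻⁵×0.5066 + 30.7×10⁻⁶×1.317 = 4.80309×10⁻⁵ m/K
ΔT = 2.35×10⁻³ / 4.80309×10⁻⁵ = 48.927 K
T = 11.9 + 48.927 = 60.827 °C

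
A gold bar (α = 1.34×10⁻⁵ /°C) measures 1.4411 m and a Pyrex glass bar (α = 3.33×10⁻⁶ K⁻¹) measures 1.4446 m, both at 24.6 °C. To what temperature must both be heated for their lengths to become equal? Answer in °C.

T = 266.0 °C

Equal length when α₁L₁ΔT − α₂L₂ΔT = L₂ − L₁ = 3.50×10⁻³ m
α₁L₁ = 1.931074×10⁻⁵, α₂L₂ = 4.810518×10⁻⁶ → Δ(αL) = 1.4500222×10⁻⁵ m/K
ΔT = 3.50×10⁻³ / 1.4500222×10⁻⁵ = 241.376 K, so T = 24.6 + 241.376 = 265.976 °C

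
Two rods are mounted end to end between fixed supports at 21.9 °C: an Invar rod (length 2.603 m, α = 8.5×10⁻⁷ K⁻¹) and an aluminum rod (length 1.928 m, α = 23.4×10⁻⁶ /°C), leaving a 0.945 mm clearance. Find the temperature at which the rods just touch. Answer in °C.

Gap closes when ΔL₁ + ΔL₂ = 0.945 mm = 9.45×10⁻⁴ m
(α₁L₁ + α₂L₂)ΔT = g
α₁L₁ + α₂L₂ = 8.5×10⁻⁷×2.603 + 23.4×10⁻⁶×1.928 = 4.732775×10⁻⁵ m/K
ΔT = 9.45×10⁻⁴ / 4.732775×10⁻⁵ = 19.967 K
T = 21.9 + 19.967 = 41.867 °C

T = 41.9 °C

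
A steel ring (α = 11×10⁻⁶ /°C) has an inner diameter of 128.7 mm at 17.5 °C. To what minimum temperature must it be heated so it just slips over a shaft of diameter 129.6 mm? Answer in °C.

Required Δd = 129.6 − 128.7 = 0.9 mm
Δd = αd₀ΔT ⇒ ΔT = Δd/(αd₀) = 0.9 / (11×10⁻⁶ × 128.7) = 635.73 K
T_min = 17.5 + 635.73 = 653.23 °C

T = 653 °C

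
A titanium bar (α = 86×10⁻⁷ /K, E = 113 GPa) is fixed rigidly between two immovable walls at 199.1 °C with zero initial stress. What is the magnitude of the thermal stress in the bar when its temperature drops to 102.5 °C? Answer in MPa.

σ = 93.9 MPa

Fully constrained: the free strain ε = αΔT is blocked, so σ = Eε = EαΔT.
|ΔT| = 96.6 K
σ = 113×10⁹ × 86×10⁻⁷ × 96.6 = 9.39×10⁷ Pa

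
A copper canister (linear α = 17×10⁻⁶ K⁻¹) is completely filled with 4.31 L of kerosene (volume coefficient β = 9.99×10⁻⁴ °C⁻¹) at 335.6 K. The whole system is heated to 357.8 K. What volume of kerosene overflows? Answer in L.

0.0907 L

The canister also expands: β_container ≈ 3α = 5.1×10⁻⁵ /K
Net overflow = V₀(β_liq − 3α_cont)ΔT
β − 3α = 9.99×10⁻⁴ − 5.1×10⁻⁵ = 9.48×10⁻⁴ /K; ΔT = 22.2 K
ΔV = 4.31 × 9.48×10⁻⁴ × 22.2 = 0.0907 L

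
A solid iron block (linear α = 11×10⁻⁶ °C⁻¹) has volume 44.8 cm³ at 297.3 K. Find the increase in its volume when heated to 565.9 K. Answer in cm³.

ΔV = 0.397 cm³

Isotropic solid: β ≈ 3α = 3.3×10⁻⁵ /K; ΔT = 268.6 K
ΔV = 3αV₀ΔT = 3(11×10⁻⁶)(44.8)(268.6) = 0.397 cm³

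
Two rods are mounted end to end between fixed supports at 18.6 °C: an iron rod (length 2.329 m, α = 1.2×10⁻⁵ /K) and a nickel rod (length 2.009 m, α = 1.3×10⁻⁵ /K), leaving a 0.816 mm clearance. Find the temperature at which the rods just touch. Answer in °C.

α₁L₁ = 2.7948×10⁻⁵ m/K, α₂L₂ = 2.6117×10⁻⁵ m/K → total 5.4065×10⁻⁵ m/K
ΔT = g/(α₁L₁+α₂L₂) = 8.16×10⁻⁴ / 5.4065×10⁻⁵ = 15.093 K
T = 18.6 + 15.093 = 33.693 °C

T = 33.7 °C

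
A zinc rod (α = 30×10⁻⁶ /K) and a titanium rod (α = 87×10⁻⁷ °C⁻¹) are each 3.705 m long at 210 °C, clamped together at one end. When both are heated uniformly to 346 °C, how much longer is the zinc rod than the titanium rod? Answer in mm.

ΔT = 136 K
zinc: ΔL = 30×10⁻⁶ × 3.705 m × 136 = 1.5116×10⁻² m = 15.116 mm
titanium: ΔL = 87×10⁻⁷ × 3.705 m × 136 = 4.3838×10⁻³ m = 4.3838 mm
difference = 15.116 − 4.3838 = 10.7322 mm

10.7 mm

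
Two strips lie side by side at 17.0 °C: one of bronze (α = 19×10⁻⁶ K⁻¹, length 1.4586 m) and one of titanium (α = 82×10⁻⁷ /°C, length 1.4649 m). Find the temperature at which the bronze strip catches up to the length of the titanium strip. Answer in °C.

T = 418.2 °C

Equal length when α₁L₁ΔT − α₂L₂ΔT = L₂ − L₁ = 6.30×10⁻³ m
α₁L₁ = 2.77134×10⁻⁵, α₂L₂ = 1.201218×10⁻⁵ → Δ(αL) = 1.570122×10⁻⁵ m/K
ΔT = 6.30×10⁻³ / 1.570122×10⁻⁵ = 401.243 K, so T = 17.0 + 401.243 = 418.243 °C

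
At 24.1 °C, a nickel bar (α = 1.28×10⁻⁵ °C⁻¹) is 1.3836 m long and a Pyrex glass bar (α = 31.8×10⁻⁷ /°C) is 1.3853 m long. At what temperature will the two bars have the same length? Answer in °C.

Equal length when α₁L₁ΔT − α₂L₂ΔT = L₂ − L₁ = 1.70×10⁻³ m
α₁L₁ = 1.771008×10⁻⁵, α₂L₂ = 4.405254×10⁻⁶ → Δ(αL) = 1.3304826×10⁻⁵ m/K
ΔT = 1.70×10⁻³ / 1.3304826×10⁻⁵ = 127.773 K, so T = 24.1 + 127.773 = 151.873 °C

T = 151.9 °C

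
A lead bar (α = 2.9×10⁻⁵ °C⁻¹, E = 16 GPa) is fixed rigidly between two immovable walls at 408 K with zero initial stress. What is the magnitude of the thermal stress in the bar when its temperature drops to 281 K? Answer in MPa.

σ = 58.9 MPa

Fully constrained: the free strain ε = αΔT is blocked, so σ = Eε = EαΔT.
|ΔT| = 127 K
σ = 16.0×10⁹ × 2.9×10⁻⁵ × 127 = 5.89×10⁷ Pa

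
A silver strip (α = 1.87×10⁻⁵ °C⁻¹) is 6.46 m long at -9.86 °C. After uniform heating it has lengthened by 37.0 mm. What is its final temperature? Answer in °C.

T = 296 °C

ΔL = αL₀ΔT ⇒ ΔT = ΔL / (αL₀)
ΔT = 37.0×10⁻³ m / (1.87×10⁻⁵ × 6.46 m) = 306.29 K
T = -9.86 + 306.29 = 296.43 °C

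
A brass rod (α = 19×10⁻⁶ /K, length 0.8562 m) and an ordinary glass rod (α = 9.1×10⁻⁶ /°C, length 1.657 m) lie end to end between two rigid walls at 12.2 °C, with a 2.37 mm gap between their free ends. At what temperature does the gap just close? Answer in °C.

T = 87.8 °C

α₁L₁ = 1.62678×10⁻⁵ m/K, α₂L₂ = 1.50787×10⁻⁵ m/K → total 3.13465×10⁻⁵ m/K
ΔT = g/(α₁L₁+α₂L₂) = 2.37×10⁻³ / 3.13465×10⁻⁵ = 75.607 K
T = 12.2 + 75.607 = 87.807 °C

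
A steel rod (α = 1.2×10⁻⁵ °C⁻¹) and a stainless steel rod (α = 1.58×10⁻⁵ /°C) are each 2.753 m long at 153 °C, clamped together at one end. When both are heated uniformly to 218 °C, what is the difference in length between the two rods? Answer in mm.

0.680 mm

ΔT = 65 K
steel: ΔL = 1.2×10⁻⁵ × 2.753 m × 65 = 2.1473×10⁻³ m = 2.1473 mm
stainless steel: ΔL = 1.58×10⁻⁵ × 2.753 m × 65 = 2.8273×10⁻³ m = 2.8273 mm
difference = 2.8273 − 2.1473 = 0.6800 mm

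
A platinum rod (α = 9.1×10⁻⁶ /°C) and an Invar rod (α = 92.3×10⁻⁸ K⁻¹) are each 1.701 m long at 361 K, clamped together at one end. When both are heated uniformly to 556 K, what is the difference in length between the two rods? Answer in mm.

ΔT = 195 K
platinum: ΔL = 9.1×10⁻⁶ × 1.701 m × 195 = 3.0184×10⁻³ m = 3.0184 mm
Invar: ΔL = 92.3×10⁻⁸ × 1.701 m × 195 = 3.0615×10⁻⁴ m = 0.30615 mm
difference = 3.0184 − 0.30615 = 2.71225 mm

2.71 mm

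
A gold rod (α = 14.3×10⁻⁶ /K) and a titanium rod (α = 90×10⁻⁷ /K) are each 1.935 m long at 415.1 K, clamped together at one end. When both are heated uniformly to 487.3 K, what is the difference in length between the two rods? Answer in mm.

ΔT = 72.2 K
gold: ΔL = 14.3×10⁻⁶ × 1.935 m × 72.2 = 1.9978×10⁻³ m = 1.9978 mm
titanium: ΔL = 90×10⁻⁷ × 1.935 m × 72.2 = 1.2574×10⁻³ m = 1.2574 mm
difference = 1.9978 − 1.2574 = 0.7404 mm

0.740 mm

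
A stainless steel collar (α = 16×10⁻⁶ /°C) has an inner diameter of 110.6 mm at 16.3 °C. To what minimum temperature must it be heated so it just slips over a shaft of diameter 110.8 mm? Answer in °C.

T = 129 °C

Required Δd = 110.8 − 110.6 = 0.2 mm
Δd = αd₀ΔT ⇒ ΔT = Δd/(αd₀) = 0.2 / (16×10⁻⁶ × 110.6) = 113.02 K
T_min = 16.3 + 113.02 = 129.32 °C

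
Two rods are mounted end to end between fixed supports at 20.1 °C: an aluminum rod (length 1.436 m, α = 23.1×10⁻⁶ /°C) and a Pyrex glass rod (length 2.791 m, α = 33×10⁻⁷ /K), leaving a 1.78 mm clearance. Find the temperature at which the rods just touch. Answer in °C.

Gap closes when ΔL₁ + ΔL₂ = 1.78 mm = 1.78×10⁻³ m
(α₁L₁ + α₂L₂)ΔT = g
α₁L₁ + α₂L₂ = 23.1×10⁻⁶×1.436 + 33×10⁻⁷×2.791 = 4.23819×10⁻⁵ m/K
ΔT = 1.78×10⁻³ / 4.23819×10⁻⁵ = 41.999 K
T = 20.1 + 41.999 = 62.099 °C

T = 62.1 °C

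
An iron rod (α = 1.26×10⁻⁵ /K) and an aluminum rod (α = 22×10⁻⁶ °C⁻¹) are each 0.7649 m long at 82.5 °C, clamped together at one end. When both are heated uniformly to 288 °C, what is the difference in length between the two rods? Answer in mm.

ΔT = 205.5 K
iron: ΔL = 1.26×10⁻⁵ × 0.7649 m × 205.5 = 1.9806×10⁻³ m = 1.9806 mm
aluminum: ΔL = 22×10⁻⁶ × 0.7649 m × 205.5 = 3.4581×10⁻³ m = 3.4581 mm
difference = 3.4581 − 1.9806 = 1.4775 mm

1.48 mm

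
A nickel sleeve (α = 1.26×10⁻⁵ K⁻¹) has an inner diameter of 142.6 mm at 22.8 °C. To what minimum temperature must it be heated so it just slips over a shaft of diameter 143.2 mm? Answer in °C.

T = 357 °C

Required Δd = 143.2 − 142.6 = 0.6 mm
Δd = αd₀ΔT ⇒ ΔT = Δd/(αd₀) = 0.6 / (1.26×10⁻⁵ × 142.6) = 333.93 K
T_min = 22.8 + 333.93 = 356.73 °C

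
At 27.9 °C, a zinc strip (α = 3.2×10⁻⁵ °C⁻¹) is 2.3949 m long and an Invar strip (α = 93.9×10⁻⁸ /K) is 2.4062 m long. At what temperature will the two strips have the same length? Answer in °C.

T = 179.8 °C

Equal length when α₁L₁ΔT − α₂L₂ΔT = L₂ − L₁ = 1.13×10⁻² m
α₁L₁ = 7.66368×10⁻⁵, α₂L₂ = 2.2594218×10⁻⁶ → Δ(αL) = 7.43773782×10⁻⁵ m/K
ΔT = 1.13×10⁻² / 7.43773782×10⁻⁵ = 151.928 K, so T = 27.9 + 151.928 = 179.828 °C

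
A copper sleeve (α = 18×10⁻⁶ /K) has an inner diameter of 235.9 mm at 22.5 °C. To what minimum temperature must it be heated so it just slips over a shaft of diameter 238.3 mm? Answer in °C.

T = 588 °C

Required Δd = 238.3 − 235.9 = 2.4 mm
Δd = αd₀ΔT ⇒ ΔT = Δd/(αd₀) = 2.4 / (18×10⁻⁶ × 235.9) = 565.21 K
T_min = 22.5 + 565.21 = 587.71 °C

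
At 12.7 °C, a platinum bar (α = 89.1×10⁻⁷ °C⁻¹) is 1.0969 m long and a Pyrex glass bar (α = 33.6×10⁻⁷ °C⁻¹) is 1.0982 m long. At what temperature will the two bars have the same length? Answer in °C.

T = 226.4 °C

Equal length when α₁L₁ΔT − α₂L₂ΔT = L₂ − L₁ = 1.30×10⁻³ m
α₁L₁ = 9.773379×10⁻⁶, α₂L₂ = 3.689952×10⁻⁶ → Δ(αL) = 6.083427×10⁻⁶ m/K
ΔT = 1.30×10⁻³ / 6.083427×10⁻⁶ = 213.695 K, so T = 12.7 + 213.695 = 226.395 °C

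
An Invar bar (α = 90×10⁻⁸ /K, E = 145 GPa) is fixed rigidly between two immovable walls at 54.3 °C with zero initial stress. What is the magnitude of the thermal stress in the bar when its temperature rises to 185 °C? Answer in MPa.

σ = 17.1 MPa

Fully constrained: the free strain ε = αΔT is blocked, so σ = Eε = EαΔT.
|ΔT| = 130.7 K
σ = 145×10⁹ × 90×10⁻⁸ × 130.7 = 1.71×10⁷ Pa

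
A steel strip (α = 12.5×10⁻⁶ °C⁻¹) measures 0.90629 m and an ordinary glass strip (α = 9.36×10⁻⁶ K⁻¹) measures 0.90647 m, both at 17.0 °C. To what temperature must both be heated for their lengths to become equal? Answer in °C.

Equal length when α₁L₁ΔT − α₂L₂ΔT = L₂ − L₁ = 1.80×10⁻⁴ m
α₁L₁ = 1.1328625×10⁻⁵, α₂L₂ = 8.4845592×10⁻⁶ → Δ(αL) = 2.8440658×10⁻⁶ m/K
ΔT = 1.80×10⁻⁴ / 2.8440658×10⁻⁶ = 63.2897 K, so T = 17.0 + 63.2897 = 80.2897 °C

T = 80.29 °C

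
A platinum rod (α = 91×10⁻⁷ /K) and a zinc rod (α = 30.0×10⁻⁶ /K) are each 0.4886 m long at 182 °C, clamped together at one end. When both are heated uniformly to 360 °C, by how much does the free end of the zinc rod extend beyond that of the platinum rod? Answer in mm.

1.82 mm

ΔT = 178 K
platinum: ΔL = 91×10⁻⁷ × 0.4886 m × 178 = 7.9143×10⁻⁴ m = 0.79143 mm
zinc: ΔL = 30.0×10⁻⁶ × 0.4886 m × 178 = 2.6091×10⁻³ m = 2.6091 mm
difference = 2.6091 − 0.79143 = 1.81767 mm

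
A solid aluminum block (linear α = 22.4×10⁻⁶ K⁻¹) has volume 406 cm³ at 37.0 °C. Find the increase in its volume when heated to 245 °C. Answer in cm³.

Isotropic solid: β ≈ 3α = 6.7×10⁻⁵ /K; ΔT = 208.0 K
ΔV = 3αV₀ΔT = 3(22.4×10⁻⁶)(406)(208.0) = 5.67 cm³

ΔV = 5.67 cm³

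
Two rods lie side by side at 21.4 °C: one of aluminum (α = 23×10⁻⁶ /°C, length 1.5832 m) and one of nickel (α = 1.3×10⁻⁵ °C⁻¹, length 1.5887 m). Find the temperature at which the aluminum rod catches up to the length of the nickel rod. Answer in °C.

Equal length when α₁L₁ΔT − α₂L₂ΔT = L₂ − L₁ = 5.50×10⁻³ m
α₁L₁ = 3.64136×10⁻⁵, α₂L₂ = 2.06531×10⁻⁵ → Δ(αL) = 1.57605×10⁻⁵ m/K
ΔT = 5.50×10⁻³ / 1.57605×10⁻⁵ = 348.974 K, so T = 21.4 + 348.974 = 370.374 °C

T = 370.4 °C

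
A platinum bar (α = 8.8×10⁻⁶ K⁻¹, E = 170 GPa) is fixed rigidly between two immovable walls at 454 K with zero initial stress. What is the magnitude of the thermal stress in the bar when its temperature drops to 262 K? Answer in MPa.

σ = 287 MPa

Fully constrained: the free strain ε = αΔT is blocked, so σ = Eε = EαΔT.
|ΔT| = 192 K
σ = 170×10⁹ × 8.8×10⁻⁶ × 192 = 2.87×10⁸ Pa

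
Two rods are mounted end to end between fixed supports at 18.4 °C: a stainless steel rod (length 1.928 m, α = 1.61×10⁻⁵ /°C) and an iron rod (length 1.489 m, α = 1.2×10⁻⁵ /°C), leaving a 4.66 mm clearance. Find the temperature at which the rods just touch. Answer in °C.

α₁L₁ = 3.10408×10⁻⁵ m/K, α₂L₂ = 1.7868×10⁻⁵ m/K → total 4.89088×10⁻⁵ m/K
ΔT = g/(α₁L₁+α₂L₂) = 4.66×10⁻³ / 4.89088×10⁻⁵ = 95.28 K
T = 18.4 + 95.28 = 113.68 °C

T = 114 °C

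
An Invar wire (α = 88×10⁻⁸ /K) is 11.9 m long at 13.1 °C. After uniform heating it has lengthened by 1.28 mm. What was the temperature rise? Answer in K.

ΔL = αL₀ΔT ⇒ ΔT = ΔL / (αL₀)
ΔT = 1.28×10⁻³ m / (88×10⁻⁸ × 11.9 m) = 122.23 K

ΔT = 122 K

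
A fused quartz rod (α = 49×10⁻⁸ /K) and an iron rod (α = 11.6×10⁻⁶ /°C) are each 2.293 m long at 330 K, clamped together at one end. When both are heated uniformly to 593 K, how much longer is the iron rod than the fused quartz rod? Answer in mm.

ΔT = 263 K
fused quartz: ΔL = 49×10⁻⁸ × 2.293 m × 263 = 2.9550×10⁻⁴ m = 0.29550 mm
iron: ΔL = 11.6×10⁻⁶ × 2.293 m × 263 = 6.9955×10⁻³ m = 6.9955 mm
difference = 6.9955 − 0.29550 = 6.7000 mm

6.70 mm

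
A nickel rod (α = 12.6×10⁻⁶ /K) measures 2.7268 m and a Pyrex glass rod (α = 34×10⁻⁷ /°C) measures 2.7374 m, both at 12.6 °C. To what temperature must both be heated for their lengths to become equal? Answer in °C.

Equal length when α₁L₁ΔT − α₂L₂ΔT = L₂ − L₁ = 1.06×10⁻² m
α₁L₁ = 3.435768×10⁻⁵, α₂L₂ = 9.30716×10⁻⁶ → Δ(αL) = 2.505052×10⁻⁵ m/K
ΔT = 1.06×10⁻² / 2.505052×10⁻⁵ = 423.145 K, so T = 12.6 + 423.145 = 435.745 °C

T = 435.7 °C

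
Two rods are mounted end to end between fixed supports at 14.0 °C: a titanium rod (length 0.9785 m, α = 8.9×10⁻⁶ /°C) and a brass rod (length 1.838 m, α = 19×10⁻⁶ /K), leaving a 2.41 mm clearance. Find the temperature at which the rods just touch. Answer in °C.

α₁L₁ = 8.70865×10⁻⁶ m/K, α₂L₂ = 3.4922×10⁻⁵ m/K → total 4.363065×10⁻⁵ m/K
ΔT = g/(α₁L₁+α₂L₂) = 2.41×10⁻³ / 4.363065×10⁻⁵ = 55.236 K
T = 14.0 + 55.236 = 69.236 °C

T = 69.2 °C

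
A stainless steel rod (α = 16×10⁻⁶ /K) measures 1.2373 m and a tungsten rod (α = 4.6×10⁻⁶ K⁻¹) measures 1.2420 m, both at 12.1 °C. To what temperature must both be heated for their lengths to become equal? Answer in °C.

T = 345.8 °C

Equal length when α₁L₁ΔT − α₂L₂ΔT = L₂ − L₁ = 4.70×10⁻³ m
α₁L₁ = 1.97968×10⁻⁵, α₂L₂ = 5.7132×10⁻⁶ → Δ(αL) = 1.40836×10⁻⁵ m/K
ΔT = 4.70×10⁻³ / 1.40836×10⁻⁵ = 333.721 K, so T = 12.1 + 333.721 = 345.821 °C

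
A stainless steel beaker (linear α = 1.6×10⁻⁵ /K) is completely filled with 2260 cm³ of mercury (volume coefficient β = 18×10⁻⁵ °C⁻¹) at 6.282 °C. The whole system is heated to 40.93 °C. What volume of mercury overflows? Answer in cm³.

10.3 cm³

The beaker also expands: β_container ≈ 3α = 4.8×10⁻⁵ /K
Net overflow = V₀(β_liq − 3α_cont)ΔT
β − 3α = 1.80×10⁻⁴ − 4.8×10⁻⁵ = 1.32×10⁻⁴ /K; ΔT = 34.648 K
ΔV = 2260 × 1.32×10⁻⁴ × 34.648 = 10.3 cm³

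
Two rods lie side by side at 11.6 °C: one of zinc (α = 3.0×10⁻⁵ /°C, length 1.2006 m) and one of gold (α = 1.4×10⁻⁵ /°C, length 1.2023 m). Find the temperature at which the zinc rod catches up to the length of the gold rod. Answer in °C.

T = 100.2 °C

L₁(1 + α₁ΔT) = L₂(1 + α₂ΔT) ⇒ ΔT = (L₂ − L₁)/(α₁L₁ − α₂L₂)
L₂ − L₁ = 1.2023 − 1.2006 = 1.70×10⁻³ m
α₁L₁ − α₂L₂ = 3.0×10⁻⁵×1.2006 − 1.4×10⁻⁵×1.2023 = 1.91858×10⁻⁵ m/K
ΔT = 1.70×10⁻³ / 1.91858×10⁻⁵ = 88.607 K
T = 11.6 + 88.607 = 100.207 °C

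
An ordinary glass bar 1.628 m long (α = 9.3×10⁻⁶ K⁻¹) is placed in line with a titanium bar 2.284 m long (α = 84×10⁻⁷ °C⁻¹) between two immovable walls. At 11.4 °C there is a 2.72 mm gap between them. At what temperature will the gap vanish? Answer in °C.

T = 90.6 °C

Gap closes when ΔL₁ + ΔL₂ = 2.72 mm = 2.72×10⁻³ m
(α₁L₁ + α₂L₂)ΔT = g
α₁L₁ + α₂L₂ = 9.3×10⁻⁶×1.628 + 84×10⁻⁷×2.284 = 3.4326×10⁻⁵ m/K
ΔT = 2.72×10⁻³ / 3.4326×10⁻⁵ = 79.240 K
T = 11.4 + 79.240 = 90.640 °C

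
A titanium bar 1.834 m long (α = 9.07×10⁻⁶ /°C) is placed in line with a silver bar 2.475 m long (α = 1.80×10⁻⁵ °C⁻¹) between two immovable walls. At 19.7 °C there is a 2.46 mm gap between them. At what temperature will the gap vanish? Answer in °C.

T = 59.9 °C

α₁L₁ = 1.663438×10⁻⁵ m/K, α₂L₂ = 4.455×10⁻⁵ m/K → total 6.118438×10⁻⁵ m/K
ΔT = g/(α₁L₁+α₂L₂) = 2.46×10⁻³ / 6.118438×10⁻⁵ = 40.206 K
T = 19.7 + 40.206 = 59.906 °C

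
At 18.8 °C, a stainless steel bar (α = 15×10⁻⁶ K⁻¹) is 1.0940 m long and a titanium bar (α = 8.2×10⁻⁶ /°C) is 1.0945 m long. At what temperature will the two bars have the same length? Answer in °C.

Equal length when α₁L₁ΔT − α₂L₂ΔT = L₂ − L₁ = 5.00×10⁻⁴ m
α₁L₁ = 1.641×10⁻⁵, α₂L₂ = 8.9749×10⁻⁶ → Δ(αL) = 7.4351×10⁻⁶ m/K
ΔT = 5.00×10⁻⁴ / 7.4351×10⁻⁶ = 67.2486 K, so T = 18.8 + 67.2486 = 86.0486 °C

T = 86.05 °C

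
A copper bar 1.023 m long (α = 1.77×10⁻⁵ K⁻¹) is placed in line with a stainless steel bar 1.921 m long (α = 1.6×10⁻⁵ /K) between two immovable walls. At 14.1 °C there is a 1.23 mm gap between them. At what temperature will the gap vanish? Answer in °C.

T = 39.3 °C

α₁L₁ = 1.81071×10⁻⁵ m/K, α₂L₂ = 3.0736×10⁻⁵ m/K → total 4.88431×10⁻⁵ m/K
ΔT = g/(α₁L₁+α₂L₂) = 1.23×10⁻³ / 4.88431×10⁻⁵ = 25.183 K
T = 14.1 + 25.183 = 39.283 °C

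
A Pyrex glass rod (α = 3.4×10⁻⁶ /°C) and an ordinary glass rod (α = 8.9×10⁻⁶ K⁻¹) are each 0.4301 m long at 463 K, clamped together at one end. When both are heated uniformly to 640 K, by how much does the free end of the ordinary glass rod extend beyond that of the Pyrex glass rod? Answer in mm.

0.419 mm

ΔT = 177 K
Pyrex glass: ΔL = 3.4×10⁻⁶ × 0.4301 m × 177 = 2.5883×10⁻⁴ m = 0.25883 mm
ordinary glass: ΔL = 8.9×10⁻⁶ × 0.4301 m × 177 = 6.7754×10⁻⁴ m = 0.67754 mm
difference = 0.67754 − 0.25883 = 0.41871 mm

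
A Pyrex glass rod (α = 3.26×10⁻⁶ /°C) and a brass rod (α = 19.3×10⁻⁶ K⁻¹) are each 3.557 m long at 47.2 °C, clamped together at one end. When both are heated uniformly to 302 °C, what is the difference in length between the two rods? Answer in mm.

ΔT = 254.8 K
Pyrex glass: ΔL = 3.26×10⁻⁶ × 3.557 m × 254.8 = 2.9546×10⁻³ m = 2.9546 mm
brass: ΔL = 19.3×10⁻⁶ × 3.557 m × 254.8 = 1.7492×10⁻² m = 17.492 mm
difference = 17.492 − 2.9546 = 14.5374 mm

14.5 mm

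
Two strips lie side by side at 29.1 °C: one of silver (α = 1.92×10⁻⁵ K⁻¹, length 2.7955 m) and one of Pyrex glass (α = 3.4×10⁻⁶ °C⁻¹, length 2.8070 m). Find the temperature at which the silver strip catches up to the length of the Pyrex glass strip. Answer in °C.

L₁(1 + α₁ΔT) = L₂(1 + α₂ΔT) ⇒ ΔT = (L₂ − L₁)/(α₁L₁ − α₂L₂)
L₂ − L₁ = 2.8070 − 2.7955 = 1.15×10⁻² m
α₁L₁ − α₂L₂ = 1.92×10⁻⁵×2.7955 − 3.4×10⁻⁶×2.8070 = 4.41298×10⁻⁵ m/K
ΔT = 1.15×10⁻² / 4.41298×10⁻⁵ = 260.595 K
T = 29.1 + 260.595 = 289.695 °C

T = 289.7 °C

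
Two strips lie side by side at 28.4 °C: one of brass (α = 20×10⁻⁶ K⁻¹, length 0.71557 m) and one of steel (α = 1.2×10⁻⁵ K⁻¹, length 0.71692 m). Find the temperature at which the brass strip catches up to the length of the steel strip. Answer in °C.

Equal length when α₁L₁ΔT − α₂L₂ΔT = L₂ − L₁ = 1.35×10⁻³ m
α₁L₁ = 1.43114×10⁻⁵, α₂L₂ = 8.60304×10⁻⁶ → Δ(αL) = 5.70836×10⁻⁶ m/K
ΔT = 1.35×10⁻³ / 5.70836×10⁻⁶ = 236.495 K, so T = 28.4 + 236.495 = 264.895 °C

T = 264.9 °C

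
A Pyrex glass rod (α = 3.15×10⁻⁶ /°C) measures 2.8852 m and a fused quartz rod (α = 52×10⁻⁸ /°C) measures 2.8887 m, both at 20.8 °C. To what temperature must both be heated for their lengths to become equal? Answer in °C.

T = 482.2 °C

L₁(1 + α₁ΔT) = L₂(1 + α₂ΔT) ⇒ ΔT = (L₂ − L₁)/(α₁L₁ − α₂L₂)
L₂ − L₁ = 2.8887 − 2.8852 = 3.50×10⁻³ m
α₁L₁ − α₂L₂ = 3.15×10⁻⁶×2.8852 − 52×10⁻⁸×2.8887 = 7.586256×10⁻⁶ m/K
ΔT = 3.50×10⁻³ / 7.586256×10⁻⁶ = 461.361 K
T = 20.8 + 461.361 = 482.161 °C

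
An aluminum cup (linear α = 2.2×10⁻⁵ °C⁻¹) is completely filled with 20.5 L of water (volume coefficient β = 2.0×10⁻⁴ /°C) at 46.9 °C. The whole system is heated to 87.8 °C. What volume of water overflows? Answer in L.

0.112 L

The cup also expands: β_container ≈ 3α = 6.6×10⁻⁵ /K
Net overflow = V₀(β_liq − 3α_cont)ΔT
β − 3α = 2.00×10⁻⁴ − 6.6×10⁻⁵ = 1.34×10⁻⁴ /K; ΔT = 40.9 K
ΔV = 20.5 × 1.34×10⁻⁴ × 40.9 = 0.112 L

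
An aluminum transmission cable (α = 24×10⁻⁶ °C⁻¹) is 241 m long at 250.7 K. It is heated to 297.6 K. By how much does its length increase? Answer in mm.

ΔL = 271 mm

|ΔT| = |297.6 − 250.7| = 46.9 K
ΔL = αL₀ΔT = (24×10⁻⁶)(241)(46.9) = 2.71×10⁻¹ m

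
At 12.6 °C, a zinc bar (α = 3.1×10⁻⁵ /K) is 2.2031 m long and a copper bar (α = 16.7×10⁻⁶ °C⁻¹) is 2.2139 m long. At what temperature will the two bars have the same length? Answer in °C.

T = 357.4 °C

Equal length when α₁L₁ΔT − α₂L₂ΔT = L₂ − L₁ = 1.08×10⁻² m
α₁L₁ = 6.82961×10⁻⁵, α₂L₂ = 3.697213×10⁻⁵ → Δ(αL) = 3.132397×10⁻⁵ m/K
ΔT = 1.08×10⁻² / 3.132397×10⁻⁵ = 344.784 K, so T = 12.6 + 344.784 = 357.384 °C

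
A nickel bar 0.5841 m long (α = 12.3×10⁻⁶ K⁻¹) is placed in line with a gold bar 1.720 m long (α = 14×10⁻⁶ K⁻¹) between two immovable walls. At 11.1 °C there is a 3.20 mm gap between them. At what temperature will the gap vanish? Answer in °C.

α₁L₁ = 7.18443×10⁻⁶ m/K, α₂L₂ = 2.408×10⁻⁵ m/K → total 3.126443×10⁻⁵ m/K
ΔT = g/(α₁L₁+α₂L₂) = 3.20×10⁻³ / 3.126443×10⁻⁵ = 102.35 K
T = 11.1 + 102.35 = 113.45 °C

T = 113 °C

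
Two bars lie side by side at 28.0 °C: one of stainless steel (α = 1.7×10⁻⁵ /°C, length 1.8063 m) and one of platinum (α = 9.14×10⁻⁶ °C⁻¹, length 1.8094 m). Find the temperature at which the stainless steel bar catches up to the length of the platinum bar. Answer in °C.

T = 246.8 °C

Equal length when α₁L₁ΔT − α₂L₂ΔT = L₂ − L₁ = 3.10×10⁻³ m
α₁L₁ = 3.07071×10⁻⁵, α₂L₂ = 1.6537916×10⁻⁵ → Δ(αL) = 1.4169184×10⁻⁵ m/K
ΔT = 3.10×10⁻³ / 1.4169184×10⁻⁵ = 218.785 K, so T = 28.0 + 218.785 = 246.785 °C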